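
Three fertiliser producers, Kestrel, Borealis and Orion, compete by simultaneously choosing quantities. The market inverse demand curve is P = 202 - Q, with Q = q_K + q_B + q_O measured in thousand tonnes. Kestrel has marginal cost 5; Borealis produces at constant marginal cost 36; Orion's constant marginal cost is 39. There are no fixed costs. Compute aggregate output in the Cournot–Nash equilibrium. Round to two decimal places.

Kestrel's profit: π_K = (202 - Q)q_K - (5q_K). Setting ∂π_K/∂q_K = 0: 197 - 2q_K - (q_B + q_O) = 0.
Borealis's profit: π_B = (202 - Q)q_B - (36q_B). Setting ∂π_B/∂q_B = 0: 166 - 2q_B - (q_K + q_O) = 0.
Orion's profit: π_O = (202 - Q)q_O - (39q_O). Setting ∂π_O/∂q_O = 0: 163 - 2q_O - (q_K + q_B) = 0.
Summing all 3 equations gives 526 − 4Q = 0, hence Q = 263/2.
Back-substituting: q_K = (197 − 263/2) = 131/2, q_B = (166 − 263/2) = 69/2, q_O = (163 − 263/2) = 63/2.
Total output Q = 131/2 + 69/2 + 63/2 = 263/2.

131.50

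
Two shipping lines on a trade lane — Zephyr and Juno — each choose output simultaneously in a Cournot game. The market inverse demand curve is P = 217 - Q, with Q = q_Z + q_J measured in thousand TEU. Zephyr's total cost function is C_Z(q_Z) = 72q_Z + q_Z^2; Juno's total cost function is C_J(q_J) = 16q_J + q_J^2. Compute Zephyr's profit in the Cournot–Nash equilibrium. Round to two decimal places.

Zephyr's profit: π_Z = (217 - Q)q_Z - (72q_Z + q_Z²). Setting ∂π_Z/∂q_Z = 0: 145 - 4q_Z - (q_J) = 0.
Juno's profit: π_J = (217 - Q)q_J - (16q_J + q_J²). Setting ∂π_J/∂q_J = 0: 201 - 4q_J - (q_Z) = 0.
Best responses: q_Z = (145 - q_J)/4, q_J = (201 - q_Z)/4.
Solving the pair: q_Z = 379/15, q_J = 659/15.
Price P = 217 - 346/5 = 739/5.
Zephyr's profit: (739/5)·(379/15) - 72·(379/15) - (379/15)² = 1276.8089.

1276.81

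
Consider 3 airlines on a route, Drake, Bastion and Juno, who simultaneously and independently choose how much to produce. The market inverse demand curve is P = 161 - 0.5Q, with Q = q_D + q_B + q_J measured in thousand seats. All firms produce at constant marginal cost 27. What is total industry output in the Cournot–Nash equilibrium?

A representative firm's profit is π_i = q_i(161 - 0.5Q) - 27q_i.
First-order condition (treating rivals' output as given): 134 - q_i - (1/2)·Σ_{j≠i} q_j = 0.
With identical firms every q_j equals q_i, so Σ_{j≠i} q_j = 2q_i and 134 = 2q_i, giving q_i = 67.
Total output Q = 67 + 67 + 67 = 201.

201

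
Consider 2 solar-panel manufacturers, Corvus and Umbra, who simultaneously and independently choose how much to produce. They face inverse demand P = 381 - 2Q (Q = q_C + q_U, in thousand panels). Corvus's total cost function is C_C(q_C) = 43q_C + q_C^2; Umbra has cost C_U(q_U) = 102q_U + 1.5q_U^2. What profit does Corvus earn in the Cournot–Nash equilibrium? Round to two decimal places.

Corvus's profit: π_C = (381 - 2Q)q_C - (43q_C + q_C²). Setting ∂π_C/∂q_C = 0: 338 - 6q_C - 2(q_U) = 0.
Umbra's profit: π_U = (381 - 2Q)q_U - (102q_U + (3/2)q_U²). Setting ∂π_U/∂q_U = 0: 279 - 7q_U - 2(q_C) = 0.
So q_C = (338 - 2q_U)/6 and q_U = (279 - 2q_C)/7.
Solving the pair: q_C = 904/19, q_U = 499/19.
Price P = 381 - 2·(1403/19) = 233.3158.
Corvus's profit: 233.3158·(904/19) - 43·(904/19) - (904/19)² = 6791.2687.

6791.27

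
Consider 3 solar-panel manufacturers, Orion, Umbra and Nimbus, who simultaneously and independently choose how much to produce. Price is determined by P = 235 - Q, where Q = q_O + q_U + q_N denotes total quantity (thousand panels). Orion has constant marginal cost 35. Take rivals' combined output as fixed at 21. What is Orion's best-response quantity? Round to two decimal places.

89.50

With rivals' combined output fixed at 21, Orion's profit is π_O = (235 - 21 - q_O)q_O - (35q_O) = (214 - q_O)q_O - (35q_O).
∂π_O/∂q_O = 179 - 2q_O = 0, so q_O = 179/2.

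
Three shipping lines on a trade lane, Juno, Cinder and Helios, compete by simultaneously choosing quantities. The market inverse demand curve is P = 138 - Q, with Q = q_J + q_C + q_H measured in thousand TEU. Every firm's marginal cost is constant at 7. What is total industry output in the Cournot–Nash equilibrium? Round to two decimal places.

Each firm earns π_i = (138 - Q)q_i - 7q_i.
First-order condition (treating rivals' output as given): 131 - 2q_i - Σ_{j≠i} q_j = 0.
With identical firms every q_j equals q_i, so Σ_{j≠i} q_j = 2q_i and 131 = 4q_i, giving q_i = 131/4.
Total output Q = 131/4 + 131/4 + 131/4 = 393/4.

98.25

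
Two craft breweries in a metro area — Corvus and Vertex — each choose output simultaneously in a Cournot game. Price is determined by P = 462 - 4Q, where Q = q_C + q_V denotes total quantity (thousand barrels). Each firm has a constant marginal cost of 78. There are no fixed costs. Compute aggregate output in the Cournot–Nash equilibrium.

64

A representative firm's profit is π_i = q_i(462 - 4Q) - 78q_i.
Setting ∂π_i/∂q_i = 0 with rivals' quantities fixed: 384 - 8q_i - 4q_j = 0.
By symmetry each firm produces the same amount; substituting q_j = q_i yields q_i = 384/12 = 32.
Total output Q = 32 + 32 = 64.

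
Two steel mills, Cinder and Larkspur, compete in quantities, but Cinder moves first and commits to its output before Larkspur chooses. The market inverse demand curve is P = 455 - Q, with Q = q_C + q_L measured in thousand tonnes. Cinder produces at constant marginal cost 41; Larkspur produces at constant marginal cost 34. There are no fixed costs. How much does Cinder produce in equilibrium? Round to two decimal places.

203.50

The follower Larkspur best-responds to any q_C: π_L = (455 - Q)q_L - 34q_L.
Follower FOC: 421 - q_C - 2q_L = 0, so q_L(q_C) = (421 - q_C)/2.
The leader anticipates this reaction. Substituting into P = 455 - Q gives P = 489/2 - (1/2)q_C, so π_C = (489/2 - (1/2)q_C)q_C - 41q_C.
The leader's first-order condition 407/2 - q_C = 0 yields q_C = 407/2.
Then q_L = (421 - 407/2)/2 = 435/4.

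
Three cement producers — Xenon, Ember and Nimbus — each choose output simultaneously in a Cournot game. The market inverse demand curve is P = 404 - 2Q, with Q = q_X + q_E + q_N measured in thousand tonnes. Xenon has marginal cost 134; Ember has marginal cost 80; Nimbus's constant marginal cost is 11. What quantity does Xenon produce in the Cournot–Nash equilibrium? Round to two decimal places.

11.63

Xenon's profit: π_X = (404 - 2Q)q_X - (134q_X). Setting ∂π_X/∂q_X = 0: 270 - 4q_X - 2(q_E + q_N) = 0.
Ember's first-order condition: 324 - 4q_E - 2(q_X + q_N) = 0.
Nimbus's profit: π_N = (404 - 2Q)q_N - (11q_N). Setting ∂π_N/∂q_N = 0: 393 - 4q_N - 2(q_X + q_E) = 0.
Adding the 3 conditions: 987 − 4Q − 4Q = 0, i.e. Q = 987/8.
Back-substituting: q_X = (270 − 987/4)/2 = 93/8, q_E = (324 − 987/4)/2 = 309/8, q_N = (393 − 987/4)/2 = 585/8.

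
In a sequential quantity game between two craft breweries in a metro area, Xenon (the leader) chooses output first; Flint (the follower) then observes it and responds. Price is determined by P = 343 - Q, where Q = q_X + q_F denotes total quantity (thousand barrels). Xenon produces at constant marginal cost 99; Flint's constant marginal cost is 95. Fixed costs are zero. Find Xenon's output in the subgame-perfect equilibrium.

120

Solve by backward induction. Given q_X, the follower Flint maximises π_F = (343 - q_X - q_F)q_F - 95q_F.
Setting the follower's marginal profit to zero, 248 - q_X - 2q_F = 0, i.e. q_F = (248 - q_X)/2.
The leader anticipates this reaction. Substituting into P = 343 - Q gives P = 219 - (1/2)q_X, so π_X = (219 - (1/2)q_X)q_X - 99q_X.
Maximising: ∂π_X/∂q_X = 120 - q_X = 0, giving q_X = 120.
Then q_F = (248 - 120)/2 = 64.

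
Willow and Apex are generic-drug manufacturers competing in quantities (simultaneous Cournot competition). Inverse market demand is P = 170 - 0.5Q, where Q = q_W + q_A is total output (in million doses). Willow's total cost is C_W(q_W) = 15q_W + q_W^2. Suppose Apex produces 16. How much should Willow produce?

With the rival's output fixed at 16, Willow's profit is π_W = (170 - (1/2)·16 - (1/2)q_W)q_W - (15q_W + q_W²) = (162 - (1/2)q_W)q_W - (15q_W + q_W²).
∂π_W/∂q_W = 147 - 3q_W = 0, so q_W = 49.

49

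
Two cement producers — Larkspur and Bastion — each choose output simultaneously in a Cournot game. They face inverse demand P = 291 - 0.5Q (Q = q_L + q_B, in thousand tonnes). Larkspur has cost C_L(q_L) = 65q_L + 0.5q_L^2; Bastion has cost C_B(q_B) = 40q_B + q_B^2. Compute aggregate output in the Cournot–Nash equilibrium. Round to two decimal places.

163.74

Larkspur's profit: π_L = (291 - 0.5Q)q_L - (65q_L + (1/2)q_L²). Setting ∂π_L/∂q_L = 0: 226 - 2q_L - (1/2)(q_B) = 0.
Bastion's profit: π_B = (291 - 0.5Q)q_B - (40q_B + q_B²). Setting ∂π_B/∂q_B = 0: 251 - 3q_B - (1/2)(q_L) = 0.
Rearranging gives the reaction functions q_L = (226 - (1/2)q_B)/2 and q_B = (251 - (1/2)q_L)/3.
Substituting one into the other gives q_L = 96.0870 and q_B = 1556/23.
Total output Q = 96.0870 + 1556/23 = 163.7391.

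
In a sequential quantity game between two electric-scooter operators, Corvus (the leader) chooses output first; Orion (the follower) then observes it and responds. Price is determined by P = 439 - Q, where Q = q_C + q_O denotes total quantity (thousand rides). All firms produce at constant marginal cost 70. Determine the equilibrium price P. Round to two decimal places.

The follower Orion best-responds to any q_C: π_O = (439 - Q)q_O - 70q_O.
Follower FOC: 369 - q_C - 2q_O = 0, so q_O(q_C) = (369 - q_C)/2.
The leader anticipates this reaction. Substituting into P = 439 - Q gives P = 509/2 - (1/2)q_C, so π_C = (509/2 - (1/2)q_C)q_C - 70q_C.
The leader's first-order condition 369/2 - q_C = 0 yields q_C = 369/2.
Then q_O = (369 - 369/2)/2 = 369/4.
Total output Q = 1107/4, so price P = 439 - 1107/4 = 649/4.

162.25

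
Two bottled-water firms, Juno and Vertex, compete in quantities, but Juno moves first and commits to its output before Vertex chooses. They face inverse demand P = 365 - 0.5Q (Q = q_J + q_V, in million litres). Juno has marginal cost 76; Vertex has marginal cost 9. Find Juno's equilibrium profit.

Solve by backward induction. Given q_J, the follower Vertex maximises π_V = (365 - (1/2)q_J - (1/2)q_V)q_V - 9q_V.
∂π_V/∂q_V = 356 - (1/2)q_J - q_V = 0 gives the reaction function q_V = (356 - (1/2)q_J).
Juno substitutes q_V(q_J) into its own profit: π_J = q_J(365 - (1/2)q_J - (356 - (1/2)q_J)/2) - 76q_J = (187 - (1/4)q_J)q_J - 76q_J.
Maximising: ∂π_J/∂q_J = 111 - (1/2)q_J = 0, giving q_J = 222.
Then q_V = (356 - (1/2)·222) = 245.
Price P = 365 - (1/2)·467 = 263/2.
Juno's profit: (263/2 - 76)·222 = 12321.

12321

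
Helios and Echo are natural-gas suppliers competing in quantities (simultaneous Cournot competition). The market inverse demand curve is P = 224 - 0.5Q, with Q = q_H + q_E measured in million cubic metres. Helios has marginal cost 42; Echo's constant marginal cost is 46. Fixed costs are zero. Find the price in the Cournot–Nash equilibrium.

104

Helios's profit: π_H = (224 - 0.5Q)q_H - (42q_H). Setting ∂π_H/∂q_H = 0: 182 - q_H - (1/2)(q_E) = 0.
Echo's profit: π_E = (224 - 0.5Q)q_E - (46q_E). Setting ∂π_E/∂q_E = 0: 178 - q_E - (1/2)(q_H) = 0.
So q_H = (182 - (1/2)q_E) and q_E = (178 - (1/2)q_H).
Solving the pair: q_H = 124, q_E = 116.
Total output Q = 240, so price P = 224 - (1/2)·240 = 104.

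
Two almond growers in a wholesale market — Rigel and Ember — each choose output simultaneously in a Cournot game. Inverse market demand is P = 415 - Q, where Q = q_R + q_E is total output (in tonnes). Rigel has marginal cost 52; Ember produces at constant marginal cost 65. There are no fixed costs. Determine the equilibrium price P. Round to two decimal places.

Rigel's profit: π_R = (415 - Q)q_R - (52q_R). Setting ∂π_R/∂q_R = 0: 363 - 2q_R - (q_E) = 0.
Ember's first-order condition: 350 - 2q_E - (q_R) = 0.
So q_R = (363 - q_E)/2 and q_E = (350 - q_R)/2.
Substituting one into the other gives q_R = 376/3 and q_E = 337/3.
Total output Q = 713/3, so price P = 415 - 713/3 = 532/3.

177.33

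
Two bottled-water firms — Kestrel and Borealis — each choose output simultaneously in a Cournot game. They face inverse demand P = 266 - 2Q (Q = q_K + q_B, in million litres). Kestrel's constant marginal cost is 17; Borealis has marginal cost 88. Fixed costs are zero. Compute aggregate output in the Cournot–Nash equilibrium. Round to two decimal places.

71.17

Kestrel's profit: π_K = (266 - 2Q)q_K - (17q_K). Setting ∂π_K/∂q_K = 0: 249 - 4q_K - 2(q_B) = 0.
Borealis's first-order condition: 178 - 4q_B - 2(q_K) = 0.
So q_K = (249 - 2q_B)/4 and q_B = (178 - 2q_K)/4.
Solving the pair: q_K = 160/3, q_B = 107/6.
Total output Q = 160/3 + 107/6 = 427/6.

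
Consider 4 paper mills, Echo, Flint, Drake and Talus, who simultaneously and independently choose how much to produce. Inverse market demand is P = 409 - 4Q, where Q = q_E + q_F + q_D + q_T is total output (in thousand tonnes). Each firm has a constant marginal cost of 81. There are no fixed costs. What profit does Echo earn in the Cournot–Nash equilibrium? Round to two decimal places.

Each firm earns π_i = (409 - 4Q)q_i - 81q_i.
First-order condition (treating rivals' output as given): 328 - 8q_i - 4·Σ_{j≠i} q_j = 0.
With identical firms every q_j equals q_i, so Σ_{j≠i} q_j = 3q_i and 328 = 20q_i, giving q_i = 82/5.
Price P = 409 - 4·(328/5) = 733/5.
Echo's profit: (733/5 - 81)·(82/5) = 1075.8400.

1075.84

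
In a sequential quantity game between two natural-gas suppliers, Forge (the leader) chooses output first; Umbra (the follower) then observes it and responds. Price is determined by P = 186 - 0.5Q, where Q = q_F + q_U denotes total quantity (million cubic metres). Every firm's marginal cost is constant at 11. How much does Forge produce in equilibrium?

175

Solve by backward induction. Given q_F, the follower Umbra maximises π_U = (186 - (1/2)q_F - (1/2)q_U)q_U - 11q_U.
∂π_U/∂q_U = 175 - (1/2)q_F - q_U = 0 gives the reaction function q_U = (175 - (1/2)q_F).
Forge substitutes q_U(q_F) into its own profit: π_F = q_F(186 - (1/2)q_F - (175 - (1/2)q_F)/2) - 11q_F = (197/2 - (1/4)q_F)q_F - 11q_F.
Maximising: ∂π_F/∂q_F = 175/2 - (1/2)q_F = 0, giving q_F = 175.
Then q_U = (175 - (1/2)·175) = 175/2.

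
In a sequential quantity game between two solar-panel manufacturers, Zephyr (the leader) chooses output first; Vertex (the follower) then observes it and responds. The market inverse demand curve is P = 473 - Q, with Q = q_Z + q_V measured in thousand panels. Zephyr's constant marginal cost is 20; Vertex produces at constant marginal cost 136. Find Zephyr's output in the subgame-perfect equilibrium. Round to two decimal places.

The follower Vertex best-responds to any q_Z: π_V = (473 - Q)q_V - 136q_V.
Follower FOC: 337 - q_Z - 2q_V = 0, so q_V(q_Z) = (337 - q_Z)/2.
Zephyr substitutes q_V(q_Z) into its own profit: π_Z = q_Z(473 - q_Z - (337 - q_Z)/2) - 20q_Z = (609/2 - (1/2)q_Z)q_Z - 20q_Z.
The leader's first-order condition 569/2 - q_Z = 0 yields q_Z = 569/2.
Then q_V = (337 - 569/2)/2 = 105/4.

284.50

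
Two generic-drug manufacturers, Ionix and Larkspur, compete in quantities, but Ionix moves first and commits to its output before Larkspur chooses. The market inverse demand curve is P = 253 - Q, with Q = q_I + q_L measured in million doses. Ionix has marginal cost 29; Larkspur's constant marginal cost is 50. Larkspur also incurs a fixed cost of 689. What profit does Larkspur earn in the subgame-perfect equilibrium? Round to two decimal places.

931.06

Solve by backward induction. Given q_I, the follower Larkspur maximises π_L = (253 - q_I - q_L)q_L - 50q_L.
Follower FOC: 203 - q_I - 2q_L = 0, so q_L(q_I) = (203 - q_I)/2.
Ionix substitutes q_L(q_I) into its own profit: π_I = q_I(253 - q_I - (203 - q_I)/2) - 29q_I = (303/2 - (1/2)q_I)q_I - 29q_I.
The leader's first-order condition 245/2 - q_I = 0 yields q_I = 245/2.
Then q_L = (203 - 245/2)/2 = 161/4.
Price P = 253 - 651/4 = 361/4.
Larkspur's profit: (361/4 - 50)·(161/4) - 689 = 931.0625.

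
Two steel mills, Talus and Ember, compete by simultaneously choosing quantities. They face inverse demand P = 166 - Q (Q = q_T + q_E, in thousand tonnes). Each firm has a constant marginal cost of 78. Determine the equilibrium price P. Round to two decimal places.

107.33

A representative firm's profit is π_i = q_i(166 - Q) - 78q_i.
Setting ∂π_i/∂q_i = 0 with rivals' quantities fixed: 88 - 2q_i - q_j = 0.
With identical firms every q_j equals q_i, so q_j = q_i and 88 = 3q_i, giving q_i = 88/3.
Total output Q = 176/3, so price P = 166 - 176/3 = 322/3.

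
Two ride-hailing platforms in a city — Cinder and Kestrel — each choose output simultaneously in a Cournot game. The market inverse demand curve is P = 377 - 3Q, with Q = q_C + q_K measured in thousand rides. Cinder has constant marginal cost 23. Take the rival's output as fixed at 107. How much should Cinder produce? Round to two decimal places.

5.50

With the rival's output fixed at 107, Cinder's profit is π_C = (377 - 3·107 - 3q_C)q_C - (23q_C) = (56 - 3q_C)q_C - (23q_C).
∂π_C/∂q_C = 33 - 6q_C = 0, so q_C = 11/2.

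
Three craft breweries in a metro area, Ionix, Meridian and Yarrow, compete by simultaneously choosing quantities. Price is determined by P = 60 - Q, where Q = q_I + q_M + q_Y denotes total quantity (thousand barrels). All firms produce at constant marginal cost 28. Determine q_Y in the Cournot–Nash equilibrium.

Each firm earns π_i = (60 - Q)q_i - 28q_i.
Setting ∂π_i/∂q_i = 0 with rivals' quantities fixed: 32 - 2q_i - Σ_{j≠i} q_j = 0.
By symmetry each firm produces the same amount; substituting Σ_{j≠i} q_j = 2q_i yields q_i = 32/4 = 8.

8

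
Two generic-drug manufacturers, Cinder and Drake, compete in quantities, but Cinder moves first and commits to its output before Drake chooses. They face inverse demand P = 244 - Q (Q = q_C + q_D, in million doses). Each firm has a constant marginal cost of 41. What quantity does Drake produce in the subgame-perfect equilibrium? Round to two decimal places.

50.75

The follower Drake best-responds to any q_C: π_D = (244 - Q)q_D - 41q_D.
Follower FOC: 203 - q_C - 2q_D = 0, so q_D(q_C) = (203 - q_C)/2.
Cinder substitutes q_D(q_C) into its own profit: π_C = q_C(244 - q_C - (203 - q_C)/2) - 41q_C = (285/2 - (1/2)q_C)q_C - 41q_C.
Maximising: ∂π_C/∂q_C = 203/2 - q_C = 0, giving q_C = 203/2.
Then q_D = (203 - 203/2)/2 = 203/4.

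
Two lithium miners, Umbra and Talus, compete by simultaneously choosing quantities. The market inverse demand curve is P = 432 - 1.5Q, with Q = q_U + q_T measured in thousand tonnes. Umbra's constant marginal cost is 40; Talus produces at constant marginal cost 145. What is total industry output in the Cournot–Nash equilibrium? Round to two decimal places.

150.89

Umbra's profit: π_U = (432 - 1.5Q)q_U - (40q_U). Setting ∂π_U/∂q_U = 0: 392 - 3q_U - (3/2)(q_T) = 0.
Talus's first-order condition: 287 - 3q_T - (3/2)(q_U) = 0.
Rearranging gives the reaction functions q_U = (392 - (3/2)q_T)/3 and q_T = (287 - (3/2)q_U)/3.
Substituting one into the other gives q_U = 994/9 and q_T = 364/9.
Total output Q = 994/9 + 364/9 = 1358/9.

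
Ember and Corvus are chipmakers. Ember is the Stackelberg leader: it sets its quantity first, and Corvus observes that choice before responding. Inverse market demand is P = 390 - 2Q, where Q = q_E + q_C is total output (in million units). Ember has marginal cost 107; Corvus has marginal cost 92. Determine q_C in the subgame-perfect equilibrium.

Solve by backward induction. Given q_E, the follower Corvus maximises π_C = (390 - 2q_E - 2q_C)q_C - 92q_C.
Follower FOC: 298 - 2q_E - 4q_C = 0, so q_C(q_E) = (298 - 2q_E)/4.
Ember substitutes q_C(q_E) into its own profit: π_E = q_E(390 - 2q_E - (298 - 2q_E)/2) - 107q_E = (241 - q_E)q_E - 107q_E.
Leader FOC: 134 - 2q_E = 0, so q_E = 67.
Then q_C = (298 - 2·67)/4 = 41.

41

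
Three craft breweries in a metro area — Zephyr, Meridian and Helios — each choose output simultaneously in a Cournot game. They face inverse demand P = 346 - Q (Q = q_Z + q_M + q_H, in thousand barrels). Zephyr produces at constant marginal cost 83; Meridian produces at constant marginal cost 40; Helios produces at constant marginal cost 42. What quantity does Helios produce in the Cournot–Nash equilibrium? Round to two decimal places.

Zephyr's profit: π_Z = (346 - Q)q_Z - (83q_Z). Setting ∂π_Z/∂q_Z = 0: 263 - 2q_Z - (q_M + q_H) = 0.
Meridian's first-order condition: 306 - 2q_M - (q_Z + q_H) = 0.
Helios's first-order condition: 304 - 2q_H - (q_Z + q_M) = 0.
Adding the 3 conditions: 873 − 2Q − 2Q = 0, i.e. Q = 873/4.
Back-substituting: q_Z = (263 − 873/4) = 179/4, q_M = (306 − 873/4) = 351/4, q_H = (304 − 873/4) = 343/4.

85.75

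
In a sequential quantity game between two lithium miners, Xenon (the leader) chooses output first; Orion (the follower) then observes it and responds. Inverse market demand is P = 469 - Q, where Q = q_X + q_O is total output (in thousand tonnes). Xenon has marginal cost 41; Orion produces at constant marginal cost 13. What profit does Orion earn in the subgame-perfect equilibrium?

16384

The follower Orion best-responds to any q_X: π_O = (469 - Q)q_O - 13q_O.
Follower FOC: 456 - q_X - 2q_O = 0, so q_O(q_X) = (456 - q_X)/2.
Xenon substitutes q_O(q_X) into its own profit: π_X = q_X(469 - q_X - (456 - q_X)/2) - 41q_X = (241 - (1/2)q_X)q_X - 41q_X.
Maximising: ∂π_X/∂q_X = 200 - q_X = 0, giving q_X = 200.
Then q_O = (456 - 200)/2 = 128.
Price P = 469 - 328 = 141.
Orion's profit: (141 - 13)·128 = 16384.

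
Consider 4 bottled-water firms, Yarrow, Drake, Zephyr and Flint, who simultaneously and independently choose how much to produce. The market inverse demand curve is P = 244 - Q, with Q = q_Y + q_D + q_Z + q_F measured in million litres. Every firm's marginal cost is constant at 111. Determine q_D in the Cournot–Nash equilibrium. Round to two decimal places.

26.60

Each firm earns π_i = (244 - Q)q_i - 111q_i.
Setting ∂π_i/∂q_i = 0 with rivals' quantities fixed: 133 - 2q_i - Σ_{j≠i} q_j = 0.
By symmetry each firm produces the same amount; substituting Σ_{j≠i} q_j = 3q_i yields q_i = 133/5.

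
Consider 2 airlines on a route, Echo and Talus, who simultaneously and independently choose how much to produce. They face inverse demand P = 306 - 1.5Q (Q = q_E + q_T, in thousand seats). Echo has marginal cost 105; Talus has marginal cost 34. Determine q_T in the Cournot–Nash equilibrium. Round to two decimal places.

Echo's profit: π_E = (306 - 1.5Q)q_E - (105q_E). Setting ∂π_E/∂q_E = 0: 201 - 3q_E - (3/2)(q_T) = 0.
Talus's first-order condition: 272 - 3q_T - (3/2)(q_E) = 0.
Best responses: q_E = (201 - (3/2)q_T)/3, q_T = (272 - (3/2)q_E)/3.
Substituting one into the other gives q_E = 260/9 and q_T = 686/9.

76.22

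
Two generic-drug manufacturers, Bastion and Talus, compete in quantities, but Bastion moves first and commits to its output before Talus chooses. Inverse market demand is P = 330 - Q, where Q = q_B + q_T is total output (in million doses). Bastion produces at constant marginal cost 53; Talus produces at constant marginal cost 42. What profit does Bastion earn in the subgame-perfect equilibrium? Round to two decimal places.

Solve by backward induction. Given q_B, the follower Talus maximises π_T = (330 - q_B - q_T)q_T - 42q_T.
∂π_T/∂q_T = 288 - q_B - 2q_T = 0 gives the reaction function q_T = (288 - q_B)/2.
Bastion substitutes q_T(q_B) into its own profit: π_B = q_B(330 - q_B - (288 - q_B)/2) - 53q_B = (186 - (1/2)q_B)q_B - 53q_B.
Maximising: ∂π_B/∂q_B = 133 - q_B = 0, giving q_B = 133.
Then q_T = (288 - 133)/2 = 155/2.
Price P = 330 - 421/2 = 239/2.
Bastion's profit: (239/2 - 53)·133 = 8844.5000.

8844.50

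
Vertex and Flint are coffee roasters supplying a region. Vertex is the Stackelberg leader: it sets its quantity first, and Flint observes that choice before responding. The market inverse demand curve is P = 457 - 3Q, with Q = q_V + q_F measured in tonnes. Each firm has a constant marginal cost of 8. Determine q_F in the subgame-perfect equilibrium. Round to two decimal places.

The follower Flint best-responds to any q_V: π_F = (457 - 3Q)q_F - 8q_F.
Setting the follower's marginal profit to zero, 449 - 3q_V - 6q_F = 0, i.e. q_F = (449 - 3q_V)/6.
Vertex substitutes q_F(q_V) into its own profit: π_V = q_V(457 - 3q_V - (449 - 3q_V)/2) - 8q_V = (465/2 - (3/2)q_V)q_V - 8q_V.
Maximising: ∂π_V/∂q_V = 449/2 - 3q_V = 0, giving q_V = 449/6.
Then q_F = (449 - 3·(449/6))/6 = 449/12.

37.42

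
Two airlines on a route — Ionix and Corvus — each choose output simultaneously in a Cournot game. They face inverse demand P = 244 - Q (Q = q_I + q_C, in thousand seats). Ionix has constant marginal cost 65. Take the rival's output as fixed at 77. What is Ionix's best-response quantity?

With the rival's output fixed at 77, Ionix's profit is π_I = (244 - 77 - q_I)q_I - (65q_I) = (167 - q_I)q_I - (65q_I).
∂π_I/∂q_I = 102 - 2q_I = 0, so q_I = 51.

51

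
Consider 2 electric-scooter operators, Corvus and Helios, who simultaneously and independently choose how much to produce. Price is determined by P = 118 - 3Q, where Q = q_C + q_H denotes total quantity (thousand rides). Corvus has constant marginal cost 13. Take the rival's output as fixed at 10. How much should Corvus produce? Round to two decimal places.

12.50

With the rival's output fixed at 10, Corvus's profit is π_C = (118 - 3·10 - 3q_C)q_C - (13q_C) = (88 - 3q_C)q_C - (13q_C).
∂π_C/∂q_C = 75 - 6q_C = 0, so q_C = 25/2.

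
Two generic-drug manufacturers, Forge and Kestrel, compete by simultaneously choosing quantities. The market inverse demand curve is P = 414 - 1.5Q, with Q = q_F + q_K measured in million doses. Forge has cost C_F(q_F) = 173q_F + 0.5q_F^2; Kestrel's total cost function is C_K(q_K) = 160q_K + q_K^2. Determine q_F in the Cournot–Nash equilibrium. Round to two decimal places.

Forge's profit: π_F = (414 - 1.5Q)q_F - (173q_F + (1/2)q_F²). Setting ∂π_F/∂q_F = 0: 241 - 4q_F - (3/2)(q_K) = 0.
Kestrel's profit: π_K = (414 - 1.5Q)q_K - (160q_K + q_K²). Setting ∂π_K/∂q_K = 0: 254 - 5q_K - (3/2)(q_F) = 0.
Rearranging gives the reaction functions q_F = (241 - (3/2)q_K)/4 and q_K = (254 - (3/2)q_F)/5.
Substituting one into the other gives q_F = 46.4225 and q_K = 36.8732.

46.42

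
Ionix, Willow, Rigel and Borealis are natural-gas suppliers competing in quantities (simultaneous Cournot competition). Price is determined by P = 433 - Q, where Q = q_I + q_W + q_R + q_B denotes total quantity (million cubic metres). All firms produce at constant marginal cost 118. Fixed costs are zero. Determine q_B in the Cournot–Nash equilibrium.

Each firm earns π_i = (433 - Q)q_i - 118q_i.
First-order condition (treating rivals' output as given): 315 - 2q_i - Σ_{j≠i} q_j = 0.
By symmetry each firm produces the same amount; substituting Σ_{j≠i} q_j = 3q_i yields q_i = 315/5 = 63.

63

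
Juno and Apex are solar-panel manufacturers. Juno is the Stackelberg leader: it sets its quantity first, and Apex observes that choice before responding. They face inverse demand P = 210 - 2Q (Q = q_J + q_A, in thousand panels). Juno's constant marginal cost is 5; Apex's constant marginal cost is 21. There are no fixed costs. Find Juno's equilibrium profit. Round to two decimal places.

The follower Apex best-responds to any q_J: π_A = (210 - 2Q)q_A - 21q_A.
Follower FOC: 189 - 2q_J - 4q_A = 0, so q_A(q_J) = (189 - 2q_J)/4.
Juno substitutes q_A(q_J) into its own profit: π_J = q_J(210 - 2q_J - (189 - 2q_J)/2) - 5q_J = (231/2 - q_J)q_J - 5q_J.
Leader FOC: 221/2 - 2q_J = 0, so q_J = 221/4.
Then q_A = (189 - 2·(221/4))/4 = 157/8.
Price P = 210 - 2·(599/8) = 241/4.
Juno's profit: (241/4 - 5)·(221/4) = 3052.5625.

3052.56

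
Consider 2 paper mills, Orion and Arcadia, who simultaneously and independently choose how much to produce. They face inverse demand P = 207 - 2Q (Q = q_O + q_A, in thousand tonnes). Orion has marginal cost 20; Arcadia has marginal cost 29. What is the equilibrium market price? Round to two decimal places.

85.33

Orion's profit: π_O = (207 - 2Q)q_O - (20q_O). Setting ∂π_O/∂q_O = 0: 187 - 4q_O - 2(q_A) = 0.
Arcadia's profit: π_A = (207 - 2Q)q_A - (29q_A). Setting ∂π_A/∂q_A = 0: 178 - 4q_A - 2(q_O) = 0.
Best responses: q_O = (187 - 2q_A)/4, q_A = (178 - 2q_O)/4.
Substituting one into the other gives q_O = 98/3 and q_A = 169/6.
Total output Q = 365/6, so price P = 207 - 2·(365/6) = 256/3.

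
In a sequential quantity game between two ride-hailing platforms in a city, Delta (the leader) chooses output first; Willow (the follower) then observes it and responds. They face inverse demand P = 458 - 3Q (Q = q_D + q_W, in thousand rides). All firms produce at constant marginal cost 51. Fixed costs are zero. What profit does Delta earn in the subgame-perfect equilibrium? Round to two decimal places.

Solve by backward induction. Given q_D, the follower Willow maximises π_W = (458 - 3q_D - 3q_W)q_W - 51q_W.
∂π_W/∂q_W = 407 - 3q_D - 6q_W = 0 gives the reaction function q_W = (407 - 3q_D)/6.
Delta substitutes q_W(q_D) into its own profit: π_D = q_D(458 - 3q_D - (407 - 3q_D)/2) - 51q_D = (509/2 - (3/2)q_D)q_D - 51q_D.
Maximising: ∂π_D/∂q_D = 407/2 - 3q_D = 0, giving q_D = 407/6.
Then q_W = (407 - 3·(407/6))/6 = 407/12.
Price P = 458 - 3·(407/4) = 611/4.
Delta's profit: (611/4 - 51)·(407/6) = 6902.0417.

6902.04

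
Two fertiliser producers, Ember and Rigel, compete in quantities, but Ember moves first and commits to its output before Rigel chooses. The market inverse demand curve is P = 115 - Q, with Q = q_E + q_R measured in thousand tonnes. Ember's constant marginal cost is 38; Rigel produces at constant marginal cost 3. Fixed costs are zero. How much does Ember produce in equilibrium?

The follower Rigel best-responds to any q_E: π_R = (115 - Q)q_R - 3q_R.
Setting the follower's marginal profit to zero, 112 - q_E - 2q_R = 0, i.e. q_R = (112 - q_E)/2.
The leader anticipates this reaction. Substituting into P = 115 - Q gives P = 59 - (1/2)q_E, so π_E = (59 - (1/2)q_E)q_E - 38q_E.
Maximising: ∂π_E/∂q_E = 21 - q_E = 0, giving q_E = 21.
Then q_R = (112 - 21)/2 = 91/2.

21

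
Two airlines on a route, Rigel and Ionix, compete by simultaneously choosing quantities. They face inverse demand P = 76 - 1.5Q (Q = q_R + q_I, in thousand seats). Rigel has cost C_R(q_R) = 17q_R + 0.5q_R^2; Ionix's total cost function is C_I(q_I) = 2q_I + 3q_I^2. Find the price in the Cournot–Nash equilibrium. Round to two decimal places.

Rigel's profit: π_R = (76 - 1.5Q)q_R - (17q_R + (1/2)q_R²). Setting ∂π_R/∂q_R = 0: 59 - 4q_R - (3/2)(q_I) = 0.
Ionix's profit: π_I = (76 - 1.5Q)q_I - (2q_I + 3q_I²). Setting ∂π_I/∂q_I = 0: 74 - 9q_I - (3/2)(q_R) = 0.
So q_R = (59 - (3/2)q_I)/4 and q_I = (74 - (3/2)q_R)/9.
Solving the pair: q_R = 112/9, q_I = 166/27.
Total output Q = 502/27, so price P = 76 - (3/2)·(502/27) = 433/9.

48.11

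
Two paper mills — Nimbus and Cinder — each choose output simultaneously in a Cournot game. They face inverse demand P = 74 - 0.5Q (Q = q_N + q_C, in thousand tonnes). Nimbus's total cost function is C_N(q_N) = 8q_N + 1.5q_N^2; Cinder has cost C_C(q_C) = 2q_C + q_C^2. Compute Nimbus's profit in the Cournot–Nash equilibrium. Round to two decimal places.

Nimbus's profit: π_N = (74 - 0.5Q)q_N - (8q_N + (3/2)q_N²). Setting ∂π_N/∂q_N = 0: 66 - 4q_N - (1/2)(q_C) = 0.
Cinder's first-order condition: 72 - 3q_C - (1/2)(q_N) = 0.
Rearranging gives the reaction functions q_N = (66 - (1/2)q_C)/4 and q_C = (72 - (1/2)q_N)/3.
Solving the pair: q_N = 648/47, q_C = 1020/47.
Price P = 74 - (1/2)·(1668/47) = 56.2553.
Nimbus's profit: 56.2553·(648/47) - 8·(648/47) - (3/2)(648/47)² = 380.1756.

380.18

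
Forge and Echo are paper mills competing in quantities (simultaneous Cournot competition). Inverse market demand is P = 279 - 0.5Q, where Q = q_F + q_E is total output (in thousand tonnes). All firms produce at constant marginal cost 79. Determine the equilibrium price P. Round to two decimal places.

Each firm earns π_i = (279 - 0.5Q)q_i - 79q_i.
Setting ∂π_i/∂q_i = 0 with rivals' quantities fixed: 200 - q_i - (1/2)q_j = 0.
With identical firms every q_j equals q_i, so q_j = q_i and 200 = (3/2)q_i, giving q_i = 400/3.
Total output Q = 800/3, so price P = 279 - (1/2)·(800/3) = 437/3.

145.67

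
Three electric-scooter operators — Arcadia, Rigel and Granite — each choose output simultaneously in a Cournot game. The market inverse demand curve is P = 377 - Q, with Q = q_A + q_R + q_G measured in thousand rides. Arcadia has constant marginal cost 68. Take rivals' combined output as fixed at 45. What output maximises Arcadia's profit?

With rivals' combined output fixed at 45, Arcadia's profit is π_A = (377 - 45 - q_A)q_A - (68q_A) = (332 - q_A)q_A - (68q_A).
∂π_A/∂q_A = 264 - 2q_A = 0, so q_A = 132.

132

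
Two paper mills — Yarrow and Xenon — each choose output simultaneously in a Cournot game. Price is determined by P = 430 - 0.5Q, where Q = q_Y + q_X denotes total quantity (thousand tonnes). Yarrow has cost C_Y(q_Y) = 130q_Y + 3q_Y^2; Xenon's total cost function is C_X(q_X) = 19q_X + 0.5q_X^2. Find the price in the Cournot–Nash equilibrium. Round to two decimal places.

Yarrow's profit: π_Y = (430 - 0.5Q)q_Y - (130q_Y + 3q_Y²). Setting ∂π_Y/∂q_Y = 0: 300 - 7q_Y - (1/2)(q_X) = 0.
Xenon's first-order condition: 411 - 2q_X - (1/2)(q_Y) = 0.
So q_Y = (300 - (1/2)q_X)/7 and q_X = (411 - (1/2)q_Y)/2.
Substituting one into the other gives q_Y = 1578/55 and q_X = 198.3273.
Total output Q = 227.0182, so price P = 430 - (1/2)·227.0182 = 316.4909.

316.49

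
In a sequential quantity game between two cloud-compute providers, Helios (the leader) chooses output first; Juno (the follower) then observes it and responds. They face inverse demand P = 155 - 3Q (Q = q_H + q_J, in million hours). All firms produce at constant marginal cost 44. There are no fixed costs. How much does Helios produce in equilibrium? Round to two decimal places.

18.50

The follower Juno best-responds to any q_H: π_J = (155 - 3Q)q_J - 44q_J.
∂π_J/∂q_J = 111 - 3q_H - 6q_J = 0 gives the reaction function q_J = (111 - 3q_H)/6.
Helios substitutes q_J(q_H) into its own profit: π_H = q_H(155 - 3q_H - (111 - 3q_H)/2) - 44q_H = (199/2 - (3/2)q_H)q_H - 44q_H.
Leader FOC: 111/2 - 3q_H = 0, so q_H = 37/2.
Then q_J = (111 - 3·(37/2))/6 = 37/4.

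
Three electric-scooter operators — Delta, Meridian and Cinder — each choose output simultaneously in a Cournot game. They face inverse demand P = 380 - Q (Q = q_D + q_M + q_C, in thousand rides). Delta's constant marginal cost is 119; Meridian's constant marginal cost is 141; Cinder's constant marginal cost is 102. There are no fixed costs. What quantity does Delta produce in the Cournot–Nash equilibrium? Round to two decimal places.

Delta's profit: π_D = (380 - Q)q_D - (119q_D). Setting ∂π_D/∂q_D = 0: 261 - 2q_D - (q_M + q_C) = 0.
Meridian's first-order condition: 239 - 2q_M - (q_D + q_C) = 0.
Cinder's profit: π_C = (380 - Q)q_C - (102q_C). Setting ∂π_C/∂q_C = 0: 278 - 2q_C - (q_D + q_M) = 0.
Summing all 3 equations gives 778 − 4Q = 0, hence Q = 389/2.
Back-substituting: q_D = (261 − 389/2) = 133/2, q_M = (239 − 389/2) = 89/2, q_C = (278 − 389/2) = 167/2.

66.50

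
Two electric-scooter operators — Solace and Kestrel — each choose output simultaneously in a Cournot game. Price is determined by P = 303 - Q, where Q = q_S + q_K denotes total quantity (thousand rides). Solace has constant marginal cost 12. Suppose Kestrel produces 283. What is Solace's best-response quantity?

With the rival's output fixed at 283, Solace's profit is π_S = (303 - 283 - q_S)q_S - (12q_S) = (20 - q_S)q_S - (12q_S).
∂π_S/∂q_S = 8 - 2q_S = 0, so q_S = 4.

4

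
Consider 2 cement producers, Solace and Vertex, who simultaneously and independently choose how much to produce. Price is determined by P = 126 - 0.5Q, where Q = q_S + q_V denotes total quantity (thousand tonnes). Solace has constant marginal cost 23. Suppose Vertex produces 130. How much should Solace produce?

38

With the rival's output fixed at 130, Solace's profit is π_S = (126 - (1/2)·130 - (1/2)q_S)q_S - (23q_S) = (61 - (1/2)q_S)q_S - (23q_S).
∂π_S/∂q_S = 38 - q_S = 0, so q_S = 38.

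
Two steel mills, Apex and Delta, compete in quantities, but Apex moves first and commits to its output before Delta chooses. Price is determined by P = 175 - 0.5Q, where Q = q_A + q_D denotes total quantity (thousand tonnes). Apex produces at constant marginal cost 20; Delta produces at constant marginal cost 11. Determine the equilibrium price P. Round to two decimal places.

56.50

Solve by backward induction. Given q_A, the follower Delta maximises π_D = (175 - (1/2)q_A - (1/2)q_D)q_D - 11q_D.
∂π_D/∂q_D = 164 - (1/2)q_A - q_D = 0 gives the reaction function q_D = (164 - (1/2)q_A).
The leader anticipates this reaction. Substituting into P = 175 - 0.5Q gives P = 93 - (1/4)q_A, so π_A = (93 - (1/4)q_A)q_A - 20q_A.
Maximising: ∂π_A/∂q_A = 73 - (1/2)q_A = 0, giving q_A = 146.
Then q_D = (164 - (1/2)·146) = 91.
Total output Q = 237, so price P = 175 - (1/2)·237 = 113/2.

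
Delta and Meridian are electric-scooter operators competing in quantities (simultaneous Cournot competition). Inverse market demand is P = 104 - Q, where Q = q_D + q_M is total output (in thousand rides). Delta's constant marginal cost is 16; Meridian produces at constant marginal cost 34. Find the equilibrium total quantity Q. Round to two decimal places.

Delta's profit: π_D = (104 - Q)q_D - (16q_D). Setting ∂π_D/∂q_D = 0: 88 - 2q_D - (q_M) = 0.
Meridian's profit: π_M = (104 - Q)q_M - (34q_M). Setting ∂π_M/∂q_M = 0: 70 - 2q_M - (q_D) = 0.
Rearranging gives the reaction functions q_D = (88 - q_M)/2 and q_M = (70 - q_D)/2.
Solving the pair: q_D = 106/3, q_M = 52/3.
Total output Q = 106/3 + 52/3 = 158/3.

52.67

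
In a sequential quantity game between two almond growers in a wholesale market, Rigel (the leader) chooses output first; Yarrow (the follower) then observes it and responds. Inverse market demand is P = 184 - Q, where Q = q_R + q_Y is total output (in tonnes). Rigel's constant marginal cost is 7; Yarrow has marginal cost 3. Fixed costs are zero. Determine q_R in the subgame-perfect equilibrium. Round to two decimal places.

The follower Yarrow best-responds to any q_R: π_Y = (184 - Q)q_Y - 3q_Y.
Setting the follower's marginal profit to zero, 181 - q_R - 2q_Y = 0, i.e. q_Y = (181 - q_R)/2.
Rigel substitutes q_Y(q_R) into its own profit: π_R = q_R(184 - q_R - (181 - q_R)/2) - 7q_R = (187/2 - (1/2)q_R)q_R - 7q_R.
Maximising: ∂π_R/∂q_R = 173/2 - q_R = 0, giving q_R = 173/2.
Then q_Y = (181 - 173/2)/2 = 189/4.

86.50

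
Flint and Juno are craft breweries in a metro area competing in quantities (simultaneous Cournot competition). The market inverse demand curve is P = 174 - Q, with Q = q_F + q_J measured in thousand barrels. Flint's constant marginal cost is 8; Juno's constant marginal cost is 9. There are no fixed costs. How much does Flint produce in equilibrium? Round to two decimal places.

Flint's profit: π_F = (174 - Q)q_F - (8q_F). Setting ∂π_F/∂q_F = 0: 166 - 2q_F - (q_J) = 0.
Juno's first-order condition: 165 - 2q_J - (q_F) = 0.
Best responses: q_F = (166 - q_J)/2, q_J = (165 - q_F)/2.
Substituting one into the other gives q_F = 167/3 and q_J = 164/3.

55.67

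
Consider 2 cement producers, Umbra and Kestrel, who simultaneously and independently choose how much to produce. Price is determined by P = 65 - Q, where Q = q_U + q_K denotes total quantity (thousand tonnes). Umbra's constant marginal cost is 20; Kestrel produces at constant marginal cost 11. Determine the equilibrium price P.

32

Umbra's profit: π_U = (65 - Q)q_U - (20q_U). Setting ∂π_U/∂q_U = 0: 45 - 2q_U - (q_K) = 0.
Kestrel's profit: π_K = (65 - Q)q_K - (11q_K). Setting ∂π_K/∂q_K = 0: 54 - 2q_K - (q_U) = 0.
Best responses: q_U = (45 - q_K)/2, q_K = (54 - q_U)/2.
Substituting one into the other gives q_U = 12 and q_K = 21.
Total output Q = 33, so price P = 65 - 33 = 32.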